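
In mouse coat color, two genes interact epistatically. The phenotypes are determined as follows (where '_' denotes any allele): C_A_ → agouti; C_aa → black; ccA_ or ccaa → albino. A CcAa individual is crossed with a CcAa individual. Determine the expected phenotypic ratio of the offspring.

Cross: CcAa × CcAa — consider each gene separately:
C gene: Cc × Cc → 1 CC, 2 Cc, 1 cc → 3 C_ : 1 cc (out of 4)
A gene: Aa × Aa → 1 AA, 2 Aa, 1 aa → 3 A_ : 1 aa (out of 4)
Genotype classes (out of 4 × 4 = 16): C_A_ = 3×3 = 9; C_aa = 3×1 = 3; ccA_ = 1×3 = 3; ccaa = 1×1 = 1
Apply the phenotype rules: C_A_ (9) → agouti; C_aa (3) → black; ccA_ (3) + ccaa (1) → albino
Phenotype counts (out of 16): 9 agouti, 3 black, 4 albino
Ratio: 9 agouti : 3 black : 4 albino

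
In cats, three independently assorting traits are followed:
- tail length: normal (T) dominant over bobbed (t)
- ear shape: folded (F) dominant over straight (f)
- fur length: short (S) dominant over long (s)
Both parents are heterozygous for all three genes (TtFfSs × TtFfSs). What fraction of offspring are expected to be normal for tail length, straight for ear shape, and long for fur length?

Trihybrid cross: TtFfSs × TtFfSs
Each trait segregates independently with a 3:1 phenotypic ratio, so each gene contributes 3/4 (dominant) or 1/4 (recessive).
Target: normal (tail length), straight (ear shape), long (fur length)
Probability = product of independent per-trait probabilities
= 3/4 × 1/4 × 1/4 = 3/64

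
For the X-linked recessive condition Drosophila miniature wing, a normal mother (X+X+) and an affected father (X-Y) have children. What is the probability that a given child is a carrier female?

Cross: X+X+ × X-Y
Offspring: 2 X+X-, 2 X+Y
Probability of a carrier female: 2/4 = 1/2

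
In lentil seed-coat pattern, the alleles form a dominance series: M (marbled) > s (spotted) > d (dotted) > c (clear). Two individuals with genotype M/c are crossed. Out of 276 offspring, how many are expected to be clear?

Cross: M/c × M/c
Allele dominance: M > s > d > c
Offspring genotypes: 1 M/M, 2 M/c, 1 c/c
Phenotype counts: 3 marbled, 1 clear
clear: 1 out of 4 → fraction 1/4
Expected count = 1/4 × 276 = 69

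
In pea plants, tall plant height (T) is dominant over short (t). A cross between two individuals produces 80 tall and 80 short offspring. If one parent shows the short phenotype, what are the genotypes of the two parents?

Observed offspring: 80 tall, 80 short
The observed ratio simplifies to 1:1. One parent shows short, so its genotype must be tt. A 1:1 offspring split requires the other parent to be heterozygous (Tt).
Parent genotypes: tt × Tt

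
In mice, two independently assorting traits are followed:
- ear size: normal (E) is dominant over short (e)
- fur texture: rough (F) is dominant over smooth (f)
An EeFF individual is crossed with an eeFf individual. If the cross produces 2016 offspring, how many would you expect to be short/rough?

Dihybrid cross EeFF × eeFf — consider each gene separately:
ear size: Ee × ee → 2 Ee, 2 ee → 2 E_ : 2 ee (out of 4)
fur texture: FF × Ff → 2 FF, 2 Ff → 4 F_ (out of 4)
Combine (counts out of 4 × 4 = 16): normal/rough (E_F_) = 2×4 = 8; short/rough (eeF_) = 2×4 = 8
Phenotype counts (out of 16): 8 normal/rough, 8 short/rough
short/rough: 8 out of 16 → fraction 1/2
Expected count = 1/2 × 2016 = 1008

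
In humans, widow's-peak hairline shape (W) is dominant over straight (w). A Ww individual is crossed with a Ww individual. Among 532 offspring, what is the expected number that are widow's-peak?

Punnett square for Ww × Ww:
Offspring genotypes: 1 WW, 2 Ww, 1 ww
widow's-peak: 3, straight: 1
widow's-peak: 3 out of 4 → fraction 3/4
Expected count = 3/4 × 532 = 399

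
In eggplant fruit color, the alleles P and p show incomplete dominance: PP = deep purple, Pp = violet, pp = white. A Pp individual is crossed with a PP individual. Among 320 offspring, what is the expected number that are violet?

Punnett square for Pp × PP:
Offspring genotypes: 2 PP, 2 Pp
Phenotype counts: 2 deep purple, 2 violet
violet: 2 out of 4 → fraction 1/2
Expected count = 1/2 × 320 = 160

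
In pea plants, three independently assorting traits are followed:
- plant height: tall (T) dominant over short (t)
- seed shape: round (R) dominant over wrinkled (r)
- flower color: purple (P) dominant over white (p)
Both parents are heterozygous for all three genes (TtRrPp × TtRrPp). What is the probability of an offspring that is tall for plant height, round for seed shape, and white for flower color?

Trihybrid cross: TtRrPp × TtRrPp
Each trait segregates independently with a 3:1 phenotypic ratio, so each gene contributes 3/4 (dominant) or 1/4 (recessive).
Target: tall (plant height), round (seed shape), white (flower color)
Probability = product of independent per-trait probabilities
= 3/4 × 3/4 × 1/4 = 9/64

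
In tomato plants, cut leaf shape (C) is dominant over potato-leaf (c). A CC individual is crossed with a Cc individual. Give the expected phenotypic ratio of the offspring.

Punnett square for CC × Cc:
Offspring genotypes: 2 CC, 2 Cc
cut: 4, potato-leaf: 0
Ratio: all cut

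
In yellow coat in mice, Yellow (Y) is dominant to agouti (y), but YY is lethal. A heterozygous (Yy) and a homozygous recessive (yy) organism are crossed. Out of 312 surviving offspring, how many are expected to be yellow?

Cross: Yy × yy
Punnett square offspring (before lethality): 2 Yy, 2 yy
No YY offspring are produced in this cross.
yellow: 2 out of 4 → fraction 1/2
Expected count = 1/2 × 312 = 156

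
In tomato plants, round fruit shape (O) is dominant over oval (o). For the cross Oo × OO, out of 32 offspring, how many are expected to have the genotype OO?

Punnett square for Oo × OO:
Offspring genotypes: 2 OO, 2 Oo
Total offspring: 4
Count with target: 2
Probability: 2/4 = 1/2
Expected count = 1/2 × 32 = 16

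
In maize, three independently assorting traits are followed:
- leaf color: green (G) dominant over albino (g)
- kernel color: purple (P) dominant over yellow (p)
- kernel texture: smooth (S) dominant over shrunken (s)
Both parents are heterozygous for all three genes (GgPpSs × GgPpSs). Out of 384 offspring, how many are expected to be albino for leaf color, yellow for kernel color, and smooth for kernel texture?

Trihybrid cross: GgPpSs × GgPpSs
Each trait segregates independently with a 3:1 phenotypic ratio, so each gene contributes 3/4 (dominant) or 1/4 (recessive).
Target: albino (leaf color), yellow (kernel color), smooth (kernel texture)
Probability = product of independent per-trait probabilities
= 1/4 × 1/4 × 3/4 = 3/64
Expected count = 3/64 × 384 = 18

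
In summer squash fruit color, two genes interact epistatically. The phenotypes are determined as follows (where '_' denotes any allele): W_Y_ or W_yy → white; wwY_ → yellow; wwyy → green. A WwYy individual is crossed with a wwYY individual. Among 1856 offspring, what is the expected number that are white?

Cross: WwYy × wwYY — consider each gene separately:
W gene: Ww × ww → 2 Ww, 2 ww → 2 W_ : 2 ww (out of 4)
Y gene: Yy × YY → 2 YY, 2 Yy → 4 Y_ (out of 4)
Genotype classes (out of 4 × 4 = 16): W_Y_ = 2×4 = 8; wwY_ = 2×4 = 8
Apply the phenotype rules: W_Y_ (8) → white; wwY_ (8) → yellow
Phenotype counts (out of 16): 8 white, 8 yellow
white: 8 out of 16 → fraction 1/2
Expected count = 1/2 × 1856 = 928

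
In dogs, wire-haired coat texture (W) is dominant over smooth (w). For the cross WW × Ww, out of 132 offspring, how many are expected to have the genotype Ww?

Punnett square for WW × Ww:
Offspring genotypes: 2 WW, 2 Ww
Total offspring: 4
Count with target: 2
Probability: 2/4 = 1/2
Expected count = 1/2 × 132 = 66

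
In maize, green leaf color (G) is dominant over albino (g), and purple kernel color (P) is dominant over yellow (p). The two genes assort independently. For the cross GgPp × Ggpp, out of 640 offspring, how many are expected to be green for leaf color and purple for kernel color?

Dihybrid cross GgPp × Ggpp — consider each gene separately:
leaf color: Gg × Gg → 1 GG, 2 Gg, 1 gg → 3 G_ : 1 gg (out of 4)
kernel color: Pp × pp → 2 Pp, 2 pp → 2 P_ : 2 pp (out of 4)
Looking for: green (G_) and purple (P_)
P(green) = 3/4, P(purple) = 2/4
P(both) = 3/4 × 2/4 = 6/16 = 3/8
Expected count = 3/8 × 640 = 240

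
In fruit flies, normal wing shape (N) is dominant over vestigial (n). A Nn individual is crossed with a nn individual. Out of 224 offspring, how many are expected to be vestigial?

Punnett square for Nn × nn:
Offspring genotypes: 2 Nn, 2 nn
normal: 2, vestigial: 2
vestigial: 2 out of 4 → fraction 1/2
Expected count = 1/2 × 224 = 112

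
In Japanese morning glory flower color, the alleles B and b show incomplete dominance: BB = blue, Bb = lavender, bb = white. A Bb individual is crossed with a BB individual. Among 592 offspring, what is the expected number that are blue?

Punnett square for Bb × BB:
Offspring genotypes: 2 BB, 2 Bb
Phenotype counts: 2 blue, 2 lavender
blue: 2 out of 4 → fraction 1/2
Expected count = 1/2 × 592 = 296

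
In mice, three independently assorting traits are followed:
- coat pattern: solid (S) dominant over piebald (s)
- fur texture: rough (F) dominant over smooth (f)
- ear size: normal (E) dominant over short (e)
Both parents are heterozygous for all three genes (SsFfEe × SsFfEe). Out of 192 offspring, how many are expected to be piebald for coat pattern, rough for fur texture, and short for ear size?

Trihybrid cross: SsFfEe × SsFfEe
Each trait segregates independently with a 3:1 phenotypic ratio, so each gene contributes 3/4 (dominant) or 1/4 (recessive).
Target: piebald (coat pattern), rough (fur texture), short (ear size)
Probability = product of independent per-trait probabilities
= 1/4 × 3/4 × 1/4 = 3/64
Expected count = 3/64 × 192 = 9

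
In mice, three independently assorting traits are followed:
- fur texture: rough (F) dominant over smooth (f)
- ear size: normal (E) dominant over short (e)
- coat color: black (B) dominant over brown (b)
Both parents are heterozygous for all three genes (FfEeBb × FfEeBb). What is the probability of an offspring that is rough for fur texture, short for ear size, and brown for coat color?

Trihybrid cross: FfEeBb × FfEeBb
Each trait segregates independently with a 3:1 phenotypic ratio, so each gene contributes 3/4 (dominant) or 1/4 (recessive).
Target: rough (fur texture), short (ear size), brown (coat color)
Probability = product of independent per-trait probabilities
= 3/4 × 1/4 × 1/4 = 3/64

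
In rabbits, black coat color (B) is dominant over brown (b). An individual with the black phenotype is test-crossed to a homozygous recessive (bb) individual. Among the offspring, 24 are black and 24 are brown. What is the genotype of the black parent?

Test cross: ? × bb
Offspring: 24 black, 24 brown — approximately 1:1.
A 1:1 ratio in a test cross indicates the unknown parent is heterozygous (Bb).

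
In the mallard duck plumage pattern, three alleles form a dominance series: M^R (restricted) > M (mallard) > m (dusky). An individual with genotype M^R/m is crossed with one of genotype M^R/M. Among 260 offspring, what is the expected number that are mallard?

Cross: M^R/m × M^R/M
Allele dominance: M^R > M > m
Offspring genotypes: 1 M^R/M^R, 1 M^R/M, 1 M^R/m, 1 M/m
Phenotype counts: 3 restricted, 1 mallard
mallard: 1 out of 4 → fraction 1/4
Expected count = 1/4 × 260 = 65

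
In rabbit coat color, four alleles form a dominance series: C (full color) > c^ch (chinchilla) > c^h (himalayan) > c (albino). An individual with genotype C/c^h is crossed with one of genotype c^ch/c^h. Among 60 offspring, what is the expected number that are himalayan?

Cross: C/c^h × c^ch/c^h
Allele dominance: C > c^ch > c^h > c
Offspring genotypes: 1 C/c^ch, 1 C/c^h, 1 c^ch/c^h, 1 c^h/c^h
Phenotype counts: 2 full color, 1 chinchilla, 1 himalayan
himalayan: 1 out of 4 → fraction 1/4
Expected count = 1/4 × 60 = 15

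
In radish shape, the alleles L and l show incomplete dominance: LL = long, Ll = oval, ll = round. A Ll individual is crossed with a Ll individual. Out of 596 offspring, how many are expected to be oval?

Punnett square for Ll × Ll:
Offspring genotypes: 1 LL, 2 Ll, 1 ll
Phenotype counts: 1 long, 2 oval, 1 round
oval: 2 out of 4 → fraction 1/2
Expected count = 1/2 × 596 = 298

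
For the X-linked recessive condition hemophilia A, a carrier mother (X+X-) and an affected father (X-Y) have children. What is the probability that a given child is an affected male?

Cross: X+X- × X-Y
Offspring: 1 X+X-, 1 X+Y, 1 X-X-, 1 X-Y
Probability of an affected male: 1/4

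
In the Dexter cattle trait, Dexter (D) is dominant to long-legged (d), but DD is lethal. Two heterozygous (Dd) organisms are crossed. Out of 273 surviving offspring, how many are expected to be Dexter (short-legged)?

Cross: Dd × Dd
Punnett square offspring (before lethality): 1 DD, 2 Dd, 1 dd
The DD genotype is lethal (embryos die); surviving offspring: 2 Dd, 1 dd
Dexter (short-legged): 2 out of 3 → fraction 2/3
Expected count = 2/3 × 273 = 182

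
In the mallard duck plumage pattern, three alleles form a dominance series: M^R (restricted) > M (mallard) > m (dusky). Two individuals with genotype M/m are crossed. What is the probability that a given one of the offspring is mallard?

Cross: M/m × M/m
Allele dominance: M^R > M > m
Offspring genotypes: 1 M/M, 2 M/m, 1 m/m
Phenotype counts: 3 mallard, 1 dusky
mallard: 3 out of 4
Probability: 3/4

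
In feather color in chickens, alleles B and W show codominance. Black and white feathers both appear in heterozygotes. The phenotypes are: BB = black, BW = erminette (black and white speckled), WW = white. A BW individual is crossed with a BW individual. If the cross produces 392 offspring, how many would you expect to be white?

Punnett square for BW × BW:
Offspring genotypes: 1 BB, 2 BW, 1 WW
Phenotype counts: 1 black, 2 erminette (black and white speckled), 1 white
white: 1 out of 4 → fraction 1/4
Expected count = 1/4 × 392 = 98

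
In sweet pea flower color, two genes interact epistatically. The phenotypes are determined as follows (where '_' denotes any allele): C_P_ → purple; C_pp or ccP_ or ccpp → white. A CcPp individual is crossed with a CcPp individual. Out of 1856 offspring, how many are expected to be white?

Cross: CcPp × CcPp — consider each gene separately:
C gene: Cc × Cc → 1 CC, 2 Cc, 1 cc → 3 C_ : 1 cc (out of 4)
P gene: Pp × Pp → 1 PP, 2 Pp, 1 pp → 3 P_ : 1 pp (out of 4)
Genotype classes (out of 4 × 4 = 16): C_P_ = 3×3 = 9; C_pp = 3×1 = 3; ccP_ = 1×3 = 3; ccpp = 1×1 = 1
Apply the phenotype rules: C_P_ (9) → purple; C_pp (3) + ccP_ (3) + ccpp (1) → white
Phenotype counts (out of 16): 9 purple, 7 white
white: 7 out of 16 → fraction 7/16
Expected count = 7/16 × 1856 = 812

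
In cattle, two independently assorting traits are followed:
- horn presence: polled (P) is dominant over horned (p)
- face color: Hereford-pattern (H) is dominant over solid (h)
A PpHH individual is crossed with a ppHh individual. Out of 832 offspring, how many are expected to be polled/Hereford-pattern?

Dihybrid cross PpHH × ppHh — consider each gene separately:
horn presence: Pp × pp → 2 Pp, 2 pp → 2 P_ : 2 pp (out of 4)
face color: HH × Hh → 2 HH, 2 Hh → 4 H_ (out of 4)
Combine (counts out of 4 × 4 = 16): polled/Hereford-pattern (P_H_) = 2×4 = 8; horned/Hereford-pattern (ppH_) = 2×4 = 8
Phenotype counts (out of 16): 8 polled/Hereford-pattern, 8 horned/Hereford-pattern
polled/Hereford-pattern: 8 out of 16 → fraction 1/2
Expected count = 1/2 × 832 = 416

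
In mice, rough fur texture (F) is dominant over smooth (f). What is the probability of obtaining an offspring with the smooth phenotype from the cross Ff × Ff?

Punnett square for Ff × Ff:
Offspring genotypes: 1 FF, 2 Ff, 1 ff
Total offspring: 4
Count with target: 1
Probability: 1/4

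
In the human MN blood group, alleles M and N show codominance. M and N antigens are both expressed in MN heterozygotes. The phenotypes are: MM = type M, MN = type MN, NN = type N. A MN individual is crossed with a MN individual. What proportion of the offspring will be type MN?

Punnett square for MN × MN:
Offspring genotypes: 1 MM, 2 MN, 1 NN
Phenotype counts: 1 type M, 2 type MN, 1 type N
type MN: 2 out of 4
Probability: 2/4 = 1/2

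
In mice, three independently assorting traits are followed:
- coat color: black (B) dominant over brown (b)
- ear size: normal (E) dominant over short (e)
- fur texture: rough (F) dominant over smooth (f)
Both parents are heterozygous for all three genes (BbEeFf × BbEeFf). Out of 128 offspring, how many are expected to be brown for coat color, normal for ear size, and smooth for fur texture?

Trihybrid cross: BbEeFf × BbEeFf
Each trait segregates independently with a 3:1 phenotypic ratio, so each gene contributes 3/4 (dominant) or 1/4 (recessive).
Target: brown (coat color), normal (ear size), smooth (fur texture)
Probability = product of independent per-trait probabilities
= 1/4 × 3/4 × 1/4 = 3/64
Expected count = 3/64 × 128 = 6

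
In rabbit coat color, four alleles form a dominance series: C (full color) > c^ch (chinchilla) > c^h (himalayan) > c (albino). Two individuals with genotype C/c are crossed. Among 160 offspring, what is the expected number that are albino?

Cross: C/c × C/c
Allele dominance: C > c^ch > c^h > c
Offspring genotypes: 1 C/C, 2 C/c, 1 c/c
Phenotype counts: 3 full color, 1 albino
albino: 1 out of 4 → fraction 1/4
Expected count = 1/4 × 160 = 40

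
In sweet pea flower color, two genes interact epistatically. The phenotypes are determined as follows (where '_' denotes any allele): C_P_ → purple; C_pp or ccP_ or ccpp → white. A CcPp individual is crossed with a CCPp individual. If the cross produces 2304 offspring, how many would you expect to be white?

Cross: CcPp × CCPp — consider each gene separately:
C gene: Cc × CC → 2 CC, 2 Cc → 4 C_ (out of 4)
P gene: Pp × Pp → 1 PP, 2 Pp, 1 pp → 3 P_ : 1 pp (out of 4)
Genotype classes (out of 4 × 4 = 16): C_P_ = 4×3 = 12; C_pp = 4×1 = 4
Apply the phenotype rules: C_P_ (12) → purple; C_pp (4) → white
Phenotype counts (out of 16): 12 purple, 4 white
white: 4 out of 16 → fraction 1/4
Expected count = 1/4 × 2304 = 576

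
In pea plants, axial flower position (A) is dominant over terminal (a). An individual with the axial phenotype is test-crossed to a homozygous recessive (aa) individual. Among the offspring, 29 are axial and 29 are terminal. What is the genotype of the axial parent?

Test cross: ? × aa
Offspring: 29 axial, 29 terminal — approximately 1:1.
A 1:1 ratio in a test cross indicates the unknown parent is heterozygous (Aa).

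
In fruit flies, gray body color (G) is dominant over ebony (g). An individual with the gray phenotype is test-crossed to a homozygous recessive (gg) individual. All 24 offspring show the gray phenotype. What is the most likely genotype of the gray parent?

Test cross: ? × gg
All offspring are gray.
If the unknown parent were heterozygous (Gg), about half of 24 offspring would be ebony; none are. The unknown parent is most likely homozygous dominant (GG).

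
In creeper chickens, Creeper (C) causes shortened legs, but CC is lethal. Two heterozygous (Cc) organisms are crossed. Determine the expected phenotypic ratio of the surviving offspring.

Cross: Cc × Cc
Punnett square offspring (before lethality): 1 CC, 2 Cc, 1 cc
The CC genotype is lethal (embryos die); surviving offspring: 2 Cc, 1 cc
Ratio: 2 creeper : 1 normal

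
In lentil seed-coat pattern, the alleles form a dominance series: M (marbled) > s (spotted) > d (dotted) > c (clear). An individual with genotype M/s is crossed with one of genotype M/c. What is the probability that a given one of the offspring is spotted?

Cross: M/s × M/c
Allele dominance: M > s > d > c
Offspring genotypes: 1 M/M, 1 M/c, 1 M/s, 1 s/c
Phenotype counts: 3 marbled, 1 spotted
spotted: 1 out of 4
Probability: 1/4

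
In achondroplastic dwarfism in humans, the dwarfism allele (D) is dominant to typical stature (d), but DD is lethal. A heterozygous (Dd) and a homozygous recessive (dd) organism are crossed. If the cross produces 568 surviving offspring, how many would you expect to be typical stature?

Cross: Dd × dd
Punnett square offspring (before lethality): 2 Dd, 2 dd
No DD offspring are produced in this cross.
typical stature: 2 out of 4 → fraction 1/2
Expected count = 1/2 × 568 = 284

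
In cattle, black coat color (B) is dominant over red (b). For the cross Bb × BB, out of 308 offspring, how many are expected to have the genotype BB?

Punnett square for Bb × BB:
Offspring genotypes: 2 BB, 2 Bb
Total offspring: 4
Count with target: 2
Probability: 2/4 = 1/2
Expected count = 1/2 × 308 = 154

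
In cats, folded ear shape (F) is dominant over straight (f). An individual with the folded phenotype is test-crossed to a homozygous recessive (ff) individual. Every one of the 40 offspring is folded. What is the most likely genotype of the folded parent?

Test cross: ? × ff
All offspring are folded.
If the unknown parent were heterozygous (Ff), about half of 40 offspring would be straight; none are. The unknown parent is most likely homozygous dominant (FF).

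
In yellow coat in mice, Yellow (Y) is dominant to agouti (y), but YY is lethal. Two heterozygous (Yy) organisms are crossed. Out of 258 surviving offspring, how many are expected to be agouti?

Cross: Yy × Yy
Punnett square offspring (before lethality): 1 YY, 2 Yy, 1 yy
The YY genotype is lethal (embryos die); surviving offspring: 2 Yy, 1 yy
agouti: 1 out of 3 → fraction 1/3
Expected count = 1/3 × 258 = 86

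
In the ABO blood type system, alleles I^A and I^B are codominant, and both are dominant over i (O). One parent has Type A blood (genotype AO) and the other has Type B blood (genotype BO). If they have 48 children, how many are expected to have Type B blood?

Cross: AO × BO
Possible offspring genotypes: 1 AB, 1 AO, 1 BO, 1 OO
Blood type counts: 1 Type AB, 1 Type A, 1 Type B, 1 Type O
Probability of Type B: 1/4
Expected count = 1/4 × 48 = 12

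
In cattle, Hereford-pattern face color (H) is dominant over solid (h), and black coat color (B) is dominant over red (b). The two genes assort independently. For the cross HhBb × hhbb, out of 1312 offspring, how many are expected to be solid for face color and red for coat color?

Dihybrid cross HhBb × hhbb — consider each gene separately:
face color: Hh × hh → 2 Hh, 2 hh → 2 H_ : 2 hh (out of 4)
coat color: Bb × bb → 2 Bb, 2 bb → 2 B_ : 2 bb (out of 4)
Looking for: solid (hh) and red (bb)
P(solid) = 2/4, P(red) = 2/4
P(both) = 2/4 × 2/4 = 4/16 = 1/4
Expected count = 1/4 × 1312 = 328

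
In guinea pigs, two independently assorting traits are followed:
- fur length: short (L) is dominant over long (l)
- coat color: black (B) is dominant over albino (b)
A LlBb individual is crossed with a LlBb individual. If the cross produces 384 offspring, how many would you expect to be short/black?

Dihybrid cross LlBb × LlBb — consider each gene separately:
fur length: Ll × Ll → 1 LL, 2 Ll, 1 ll → 3 L_ : 1 ll (out of 4)
coat color: Bb × Bb → 1 BB, 2 Bb, 1 bb → 3 B_ : 1 bb (out of 4)
Combine (counts out of 4 × 4 = 16): short/black (L_B_) = 3×3 = 9; short/albino (L_bb) = 3×1 = 3; long/black (llB_) = 1×3 = 3; long/albino (llbb) = 1×1 = 1
Phenotype counts (out of 16): 9 short/black, 3 short/albino, 3 long/black, 1 long/albino
short/black: 9 out of 16 → fraction 9/16
Expected count = 9/16 × 384 = 216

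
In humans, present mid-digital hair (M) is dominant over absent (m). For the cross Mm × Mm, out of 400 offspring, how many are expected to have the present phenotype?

Punnett square for Mm × Mm:
Offspring genotypes: 1 MM, 2 Mm, 1 mm
Total offspring: 4
Count with target: 3
Probability: 3/4
Expected count = 3/4 × 400 = 300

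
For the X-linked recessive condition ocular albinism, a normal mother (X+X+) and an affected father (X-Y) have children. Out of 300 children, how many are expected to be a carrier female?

Cross: X+X+ × X-Y
Offspring: 2 X+X-, 2 X+Y
Probability of a carrier female: 2/4 = 1/2
Expected count = 1/2 × 300 = 150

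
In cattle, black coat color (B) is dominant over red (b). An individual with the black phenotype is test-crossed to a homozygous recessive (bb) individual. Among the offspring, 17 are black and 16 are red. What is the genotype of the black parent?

Test cross: ? × bb
Offspring: 17 black, 16 red — approximately 1:1.
A 1:1 ratio in a test cross indicates the unknown parent is heterozygous (Bb).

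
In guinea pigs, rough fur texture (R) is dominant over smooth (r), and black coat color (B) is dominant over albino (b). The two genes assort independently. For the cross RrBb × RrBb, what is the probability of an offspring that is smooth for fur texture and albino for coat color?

Dihybrid cross RrBb × RrBb — consider each gene separately:
fur texture: Rr × Rr → 1 RR, 2 Rr, 1 rr → 3 R_ : 1 rr (out of 4)
coat color: Bb × Bb → 1 BB, 2 Bb, 1 bb → 3 B_ : 1 bb (out of 4)
Looking for: smooth (rr) and albino (bb)
P(smooth) = 1/4, P(albino) = 1/4
P(both) = 1/4 × 1/4 = 1/16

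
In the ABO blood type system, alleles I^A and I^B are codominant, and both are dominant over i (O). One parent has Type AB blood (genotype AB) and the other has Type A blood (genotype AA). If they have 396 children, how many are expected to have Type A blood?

Cross: AB × AA
Possible offspring genotypes: 2 AA, 2 AB
Blood type counts: 2 Type A, 2 Type AB
Probability of Type A: 2/4 = 1/2
Expected count = 1/2 × 396 = 198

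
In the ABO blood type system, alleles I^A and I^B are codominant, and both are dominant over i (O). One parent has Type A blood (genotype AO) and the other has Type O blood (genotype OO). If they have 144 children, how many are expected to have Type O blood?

Cross: AO × OO
Possible offspring genotypes: 2 AO, 2 OO
Blood type counts: 2 Type A, 2 Type O
Probability of Type O: 2/4 = 1/2
Expected count = 1/2 × 144 = 72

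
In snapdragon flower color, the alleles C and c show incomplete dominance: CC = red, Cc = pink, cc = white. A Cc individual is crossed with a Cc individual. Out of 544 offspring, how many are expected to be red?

Punnett square for Cc × Cc:
Offspring genotypes: 1 CC, 2 Cc, 1 cc
Phenotype counts: 1 red, 2 pink, 1 white
red: 1 out of 4 → fraction 1/4
Expected count = 1/4 × 544 = 136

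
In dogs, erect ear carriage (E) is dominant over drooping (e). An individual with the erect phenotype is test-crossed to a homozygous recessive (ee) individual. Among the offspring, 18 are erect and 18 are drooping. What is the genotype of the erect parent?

Test cross: ? × ee
Offspring: 18 erect, 18 drooping — approximately 1:1.
A 1:1 ratio in a test cross indicates the unknown parent is heterozygous (Ee).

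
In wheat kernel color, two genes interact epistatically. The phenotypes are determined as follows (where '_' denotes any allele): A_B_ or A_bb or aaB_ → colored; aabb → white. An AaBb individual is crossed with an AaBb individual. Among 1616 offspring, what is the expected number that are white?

Cross: AaBb × AaBb — consider each gene separately:
A gene: Aa × Aa → 1 AA, 2 Aa, 1 aa → 3 A_ : 1 aa (out of 4)
B gene: Bb × Bb → 1 BB, 2 Bb, 1 bb → 3 B_ : 1 bb (out of 4)
Genotype classes (out of 4 × 4 = 16): A_B_ = 3×3 = 9; A_bb = 3×1 = 3; aaB_ = 1×3 = 3; aabb = 1×1 = 1
Apply the phenotype rules: A_B_ (9) + A_bb (3) + aaB_ (3) → colored; aabb (1) → white
Phenotype counts (out of 16): 15 colored, 1 white
white: 1 out of 16 → fraction 1/16
Expected count = 1/16 × 1616 = 101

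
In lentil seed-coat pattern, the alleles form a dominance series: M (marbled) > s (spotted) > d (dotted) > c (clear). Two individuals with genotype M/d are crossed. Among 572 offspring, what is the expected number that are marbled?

Cross: M/d × M/d
Allele dominance: M > s > d > c
Offspring genotypes: 1 M/M, 2 M/d, 1 d/d
Phenotype counts: 3 marbled, 1 dotted
marbled: 3 out of 4 → fraction 3/4
Expected count = 3/4 × 572 = 429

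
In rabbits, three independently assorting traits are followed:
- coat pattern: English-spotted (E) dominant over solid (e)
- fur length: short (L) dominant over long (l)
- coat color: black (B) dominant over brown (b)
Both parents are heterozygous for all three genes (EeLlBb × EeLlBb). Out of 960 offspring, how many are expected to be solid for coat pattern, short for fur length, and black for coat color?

Trihybrid cross: EeLlBb × EeLlBb
Each trait segregates independently with a 3:1 phenotypic ratio, so each gene contributes 3/4 (dominant) or 1/4 (recessive).
Target: solid (coat pattern), short (fur length), black (coat color)
Probability = product of independent per-trait probabilities
= 1/4 × 3/4 × 3/4 = 9/64
Expected count = 9/64 × 960 = 135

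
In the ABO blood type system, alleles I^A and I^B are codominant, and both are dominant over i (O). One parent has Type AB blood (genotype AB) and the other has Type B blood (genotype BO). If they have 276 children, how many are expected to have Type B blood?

Cross: AB × BO
Possible offspring genotypes: 1 AB, 1 AO, 1 BB, 1 BO
Blood type counts: 1 Type AB, 1 Type A, 2 Type B
Probability of Type B: 2/4 = 1/2
Expected count = 1/2 × 276 = 138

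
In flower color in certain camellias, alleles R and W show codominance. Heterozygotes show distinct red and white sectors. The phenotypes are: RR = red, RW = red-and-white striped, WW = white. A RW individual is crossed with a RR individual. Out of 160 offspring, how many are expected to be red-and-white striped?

Punnett square for RW × RR:
Offspring genotypes: 2 RR, 2 RW
Phenotype counts: 2 red, 2 red-and-white striped
red-and-white striped: 2 out of 4 → fraction 1/2
Expected count = 1/2 × 160 = 80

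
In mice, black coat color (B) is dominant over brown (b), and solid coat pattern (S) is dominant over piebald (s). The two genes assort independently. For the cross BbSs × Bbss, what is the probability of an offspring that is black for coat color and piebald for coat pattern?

Dihybrid cross BbSs × Bbss — consider each gene separately:
coat color: Bb × Bb → 1 BB, 2 Bb, 1 bb → 3 B_ : 1 bb (out of 4)
coat pattern: Ss × ss → 2 Ss, 2 ss → 2 S_ : 2 ss (out of 4)
Looking for: black (B_) and piebald (ss)
P(black) = 3/4, P(piebald) = 2/4
P(both) = 3/4 × 2/4 = 6/16 = 3/8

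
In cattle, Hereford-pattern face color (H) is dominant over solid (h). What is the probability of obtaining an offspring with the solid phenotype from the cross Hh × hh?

Punnett square for Hh × hh:
Offspring genotypes: 2 Hh, 2 hh
Total offspring: 4
Count with target: 2
Probability: 2/4 = 1/2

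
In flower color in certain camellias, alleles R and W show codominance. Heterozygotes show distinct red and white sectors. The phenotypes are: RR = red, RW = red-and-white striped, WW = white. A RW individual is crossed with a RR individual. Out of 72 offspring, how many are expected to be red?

Punnett square for RW × RR:
Offspring genotypes: 2 RR, 2 RW
Phenotype counts: 2 red, 2 red-and-white striped
red: 2 out of 4 → fraction 1/2
Expected count = 1/2 × 72 = 36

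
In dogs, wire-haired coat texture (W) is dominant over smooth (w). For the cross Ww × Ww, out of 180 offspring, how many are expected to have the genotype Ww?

Punnett square for Ww × Ww:
Offspring genotypes: 1 WW, 2 Ww, 1 ww
Total offspring: 4
Count with target: 2
Probability: 2/4 = 1/2
Expected count = 1/2 × 180 = 90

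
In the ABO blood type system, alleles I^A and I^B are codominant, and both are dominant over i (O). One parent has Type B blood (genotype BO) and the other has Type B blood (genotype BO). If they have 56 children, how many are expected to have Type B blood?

Cross: BO × BO
Possible offspring genotypes: 1 BB, 2 BO, 1 OO
Blood type counts: 3 Type B, 1 Type O
Probability of Type B: 3/4
Expected count = 3/4 × 56 = 42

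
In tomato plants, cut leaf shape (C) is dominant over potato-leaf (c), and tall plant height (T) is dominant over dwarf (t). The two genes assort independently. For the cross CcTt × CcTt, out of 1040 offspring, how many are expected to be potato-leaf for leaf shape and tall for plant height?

Dihybrid cross CcTt × CcTt — consider each gene separately:
leaf shape: Cc × Cc → 1 CC, 2 Cc, 1 cc → 3 C_ : 1 cc (out of 4)
plant height: Tt × Tt → 1 TT, 2 Tt, 1 tt → 3 T_ : 1 tt (out of 4)
Looking for: potato-leaf (cc) and tall (T_)
P(potato-leaf) = 1/4, P(tall) = 3/4
P(both) = 1/4 × 3/4 = 3/16
Expected count = 3/16 × 1040 = 195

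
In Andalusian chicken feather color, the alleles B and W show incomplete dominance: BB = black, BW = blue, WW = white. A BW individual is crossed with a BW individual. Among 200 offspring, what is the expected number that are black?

Punnett square for BW × BW:
Offspring genotypes: 1 BB, 2 BW, 1 WW
Phenotype counts: 1 black, 2 blue, 1 white
black: 1 out of 4 → fraction 1/4
Expected count = 1/4 × 200 = 50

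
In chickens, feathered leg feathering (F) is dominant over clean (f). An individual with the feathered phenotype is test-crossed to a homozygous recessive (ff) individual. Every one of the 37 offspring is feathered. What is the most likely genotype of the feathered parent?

Test cross: ? × ff
All offspring are feathered.
If the unknown parent were heterozygous (Ff), about half of 37 offspring would be clean; none are. The unknown parent is most likely homozygous dominant (FF).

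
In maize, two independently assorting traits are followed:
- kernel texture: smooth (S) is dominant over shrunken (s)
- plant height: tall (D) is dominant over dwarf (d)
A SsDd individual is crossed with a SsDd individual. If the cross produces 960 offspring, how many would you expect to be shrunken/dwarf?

Dihybrid cross SsDd × SsDd — consider each gene separately:
kernel texture: Ss × Ss → 1 SS, 2 Ss, 1 ss → 3 S_ : 1 ss (out of 4)
plant height: Dd × Dd → 1 DD, 2 Dd, 1 dd → 3 D_ : 1 dd (out of 4)
Combine (counts out of 4 × 4 = 16): smooth/tall (S_D_) = 3×3 = 9; smooth/dwarf (S_dd) = 3×1 = 3; shrunken/tall (ssD_) = 1×3 = 3; shrunken/dwarf (ssdd) = 1×1 = 1
Phenotype counts (out of 16): 9 smooth/tall, 3 smooth/dwarf, 3 shrunken/tall, 1 shrunken/dwarf
shrunken/dwarf: 1 out of 16 → fraction 1/16
Expected count = 1/16 × 960 = 60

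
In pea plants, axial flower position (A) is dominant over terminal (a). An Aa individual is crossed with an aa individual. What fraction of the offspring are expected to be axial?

Punnett square for Aa × aa:
Offspring genotypes: 2 Aa, 2 aa
axial: 2, terminal: 2
axial: 2 out of 4
Probability: 2/4 = 1/2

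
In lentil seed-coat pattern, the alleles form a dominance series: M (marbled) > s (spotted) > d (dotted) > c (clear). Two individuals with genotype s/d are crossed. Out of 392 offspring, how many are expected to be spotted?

Cross: s/d × s/d
Allele dominance: M > s > d > c
Offspring genotypes: 1 s/s, 2 s/d, 1 d/d
Phenotype counts: 3 spotted, 1 dotted
spotted: 3 out of 4 → fraction 3/4
Expected count = 3/4 × 392 = 294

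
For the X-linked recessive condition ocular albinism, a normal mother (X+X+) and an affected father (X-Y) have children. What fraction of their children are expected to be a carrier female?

Cross: X+X+ × X-Y
Offspring: 2 X+X-, 2 X+Y
Probability of a carrier female: 2/4 = 1/2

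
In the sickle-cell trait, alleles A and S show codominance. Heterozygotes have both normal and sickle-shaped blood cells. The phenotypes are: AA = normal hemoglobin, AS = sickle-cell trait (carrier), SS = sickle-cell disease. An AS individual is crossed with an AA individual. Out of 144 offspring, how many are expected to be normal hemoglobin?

Punnett square for AS × AA:
Offspring genotypes: 2 AA, 2 AS
Phenotype counts: 2 normal hemoglobin, 2 sickle-cell trait (carrier)
normal hemoglobin: 2 out of 4 → fraction 1/2
Expected count = 1/2 × 144 = 72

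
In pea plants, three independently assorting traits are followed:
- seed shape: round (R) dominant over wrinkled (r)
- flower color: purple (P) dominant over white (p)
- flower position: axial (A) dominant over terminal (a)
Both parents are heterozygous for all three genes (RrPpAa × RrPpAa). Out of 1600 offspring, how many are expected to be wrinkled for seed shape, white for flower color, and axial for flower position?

Trihybrid cross: RrPpAa × RrPpAa
Each trait segregates independently with a 3:1 phenotypic ratio, so each gene contributes 3/4 (dominant) or 1/4 (recessive).
Target: wrinkled (seed shape), white (flower color), axial (flower position)
Probability = product of independent per-trait probabilities
= 1/4 × 1/4 × 3/4 = 3/64
Expected count = 3/64 × 1600 = 75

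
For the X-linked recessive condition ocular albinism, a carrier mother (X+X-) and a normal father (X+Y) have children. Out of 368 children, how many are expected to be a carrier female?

Cross: X+X- × X+Y
Offspring: 1 X+X+, 1 X+Y, 1 X+X-, 1 X-Y
Probability of a carrier female: 1/4
Expected count = 1/4 × 368 = 92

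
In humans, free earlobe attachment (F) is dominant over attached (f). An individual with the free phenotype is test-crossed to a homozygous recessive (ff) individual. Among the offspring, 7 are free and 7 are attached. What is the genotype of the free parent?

Test cross: ? × ff
Offspring: 7 free, 7 attached — approximately 1:1.
A 1:1 ratio in a test cross indicates the unknown parent is heterozygous (Ff).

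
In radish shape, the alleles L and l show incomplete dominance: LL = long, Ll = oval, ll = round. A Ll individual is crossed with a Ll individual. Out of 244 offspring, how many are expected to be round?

Punnett square for Ll × Ll:
Offspring genotypes: 1 LL, 2 Ll, 1 ll
Phenotype counts: 1 long, 2 oval, 1 round
round: 1 out of 4 → fraction 1/4
Expected count = 1/4 × 244 = 61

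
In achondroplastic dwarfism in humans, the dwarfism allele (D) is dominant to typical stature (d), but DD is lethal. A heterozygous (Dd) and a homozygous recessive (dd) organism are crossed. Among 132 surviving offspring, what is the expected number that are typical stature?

Cross: Dd × dd
Punnett square offspring (before lethality): 2 Dd, 2 dd
No DD offspring are produced in this cross.
typical stature: 2 out of 4 → fraction 1/2
Expected count = 1/2 × 132 = 66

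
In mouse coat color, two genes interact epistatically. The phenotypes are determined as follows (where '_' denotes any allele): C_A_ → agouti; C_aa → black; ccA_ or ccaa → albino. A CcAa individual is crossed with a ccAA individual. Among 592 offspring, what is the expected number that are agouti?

Cross: CcAa × ccAA — consider each gene separately:
C gene: Cc × cc → 2 Cc, 2 cc → 2 C_ : 2 cc (out of 4)
A gene: Aa × AA → 2 AA, 2 Aa → 4 A_ (out of 4)
Genotype classes (out of 4 × 4 = 16): C_A_ = 2×4 = 8; ccA_ = 2×4 = 8
Apply the phenotype rules: C_A_ (8) → agouti; ccA_ (8) → albino
Phenotype counts (out of 16): 8 agouti, 8 albino
agouti: 8 out of 16 → fraction 1/2
Expected count = 1/2 × 592 = 296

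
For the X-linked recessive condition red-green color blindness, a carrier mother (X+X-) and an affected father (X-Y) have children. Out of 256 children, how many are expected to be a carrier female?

Cross: X+X- × X-Y
Offspring: 1 X+X-, 1 X+Y, 1 X-X-, 1 X-Y
Probability of a carrier female: 1/4
Expected count = 1/4 × 256 = 64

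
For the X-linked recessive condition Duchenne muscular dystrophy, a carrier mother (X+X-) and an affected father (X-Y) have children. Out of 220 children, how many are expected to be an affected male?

Cross: X+X- × X-Y
Offspring: 1 X+X-, 1 X+Y, 1 X-X-, 1 X-Y
Probability of an affected male: 1/4
Expected count = 1/4 × 220 = 55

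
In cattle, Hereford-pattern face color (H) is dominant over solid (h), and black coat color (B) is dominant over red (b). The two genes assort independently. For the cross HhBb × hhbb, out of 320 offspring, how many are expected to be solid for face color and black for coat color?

Dihybrid cross HhBb × hhbb — consider each gene separately:
face color: Hh × hh → 2 Hh, 2 hh → 2 H_ : 2 hh (out of 4)
coat color: Bb × bb → 2 Bb, 2 bb → 2 B_ : 2 bb (out of 4)
Looking for: solid (hh) and black (B_)
P(solid) = 2/4, P(black) = 2/4
P(both) = 2/4 × 2/4 = 4/16 = 1/4
Expected count = 1/4 × 320 = 80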